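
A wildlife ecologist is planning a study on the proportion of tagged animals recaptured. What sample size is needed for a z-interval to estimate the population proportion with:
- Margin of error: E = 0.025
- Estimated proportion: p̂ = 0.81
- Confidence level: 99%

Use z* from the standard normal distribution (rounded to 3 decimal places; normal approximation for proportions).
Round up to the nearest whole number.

Using z* for proportion z-interval (normal approximation).

For 99% confidence, z* = 2.576 (from standard normal table)

Sample size formula for proportion z-interval: n = z*²p̂(1-p̂)/E²

n = 2.576² × 0.81 × 0.19 / 0.025²
  = 6.635776 × 0.1539 / 0.000625
  = 1633.9935

Round up to the nearest whole number: n = 1634

1634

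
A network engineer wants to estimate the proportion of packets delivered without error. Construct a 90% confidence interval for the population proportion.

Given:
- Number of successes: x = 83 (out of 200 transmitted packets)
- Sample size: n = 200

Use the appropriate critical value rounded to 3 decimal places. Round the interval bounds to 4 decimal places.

Sample proportion: p̂ = 83/200 = 0.415000

Check conditions for normal approximation:
  np̂ = 83 ≥ 10 ✓
  n(1-p̂) = 117 ≥ 10 ✓

The sample is large enough, so use a z-interval (normal approximation) for the proportion.

For 90% confidence, z* = 1.645 (from standard normal table)

Standard error: SE = √(p̂(1-p̂)/n) = √(0.415000×0.585000/200) = 0.03484071

Margin of error: E = z* × SE = 1.645 × 0.03484071 = 0.057313

Z-interval: p̂ ± E = 0.415000 ± 0.057313 = (0.357687, 0.472313)

Rounded to 4 decimal places:

(0.3577, 0.4723)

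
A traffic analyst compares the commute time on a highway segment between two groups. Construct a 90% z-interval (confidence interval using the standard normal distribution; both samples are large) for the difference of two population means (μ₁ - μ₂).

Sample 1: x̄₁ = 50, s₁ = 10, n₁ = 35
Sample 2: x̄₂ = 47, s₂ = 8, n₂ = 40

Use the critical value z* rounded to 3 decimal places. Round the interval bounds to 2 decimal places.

Both samples are large (n₁ = 35 ≥ 30, n₂ = 40 ≥ 30), so a z-interval for the difference of means applies.

Point estimate: x̄₁ - x̄₂ = 50 - 47 = 3

Standard error: SE = √(s₁²/n₁ + s₂²/n₂)
= √(10²/35 + 8²/40)
= √(2.857143 + 1.600000)
= 2.111195

For 90% confidence, z* = 1.645 (from standard normal table)
Margin of error: E = z* × SE = 1.645 × 2.111195 = 3.4729

Z-interval: (x̄₁ - x̄₂) ± E = 3 ± 3.4729 = (-0.4729, 6.4729)

Rounded to 2 decimal places:

(-0.47, 6.47)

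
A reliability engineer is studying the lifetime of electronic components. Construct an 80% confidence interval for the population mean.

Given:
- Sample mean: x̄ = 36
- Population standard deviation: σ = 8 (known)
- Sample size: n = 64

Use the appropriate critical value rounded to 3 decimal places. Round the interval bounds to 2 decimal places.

The population standard deviation σ is known, so use a z-interval (standard normal critical value).

For 80% confidence, z* = 1.282 (from standard normal table)

Standard error: SE = σ/√n = 8/√64 = 1.000000

Margin of error: E = z* × SE = 1.282 × 1.000000 = 1.2820

Z-interval: x̄ ± E = 36 ± 1.2820 = (34.7180, 37.2820)

Rounded to 2 decimal places:

(34.72, 37.28)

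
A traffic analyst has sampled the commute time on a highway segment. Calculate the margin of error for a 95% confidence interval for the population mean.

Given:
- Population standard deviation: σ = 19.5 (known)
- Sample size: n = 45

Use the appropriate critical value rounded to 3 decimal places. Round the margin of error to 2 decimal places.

The population standard deviation σ is known, so use the z-interval margin of error formula.

For 95% confidence, z* = 1.96 (from standard normal table)

Margin of error formula for z-interval: E = z* × σ/√n

E = 1.96 × 19.5/√45
  = 1.96 × 2.906888
  = 5.6975

Rounded to 2 decimal places:

5.70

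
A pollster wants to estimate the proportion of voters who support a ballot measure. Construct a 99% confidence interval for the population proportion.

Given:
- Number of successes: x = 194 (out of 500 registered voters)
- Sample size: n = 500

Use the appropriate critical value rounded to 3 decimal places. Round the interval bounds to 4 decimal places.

Sample proportion: p̂ = 194/500 = 0.388000

Check conditions for normal approximation:
  np̂ = 194 ≥ 10 ✓
  n(1-p̂) = 306 ≥ 10 ✓

The sample is large enough, so use a z-interval (normal approximation) for the proportion.

For 99% confidence, z* = 2.576 (from standard normal table)

Standard error: SE = √(p̂(1-p̂)/n) = √(0.388000×0.612000/500) = 0.02179248

Margin of error: E = z* × SE = 2.576 × 0.02179248 = 0.056137

Z-interval: p̂ ± E = 0.388000 ± 0.056137 = (0.331863, 0.444137)

Rounded to 4 decimal places:

(0.3319, 0.4441)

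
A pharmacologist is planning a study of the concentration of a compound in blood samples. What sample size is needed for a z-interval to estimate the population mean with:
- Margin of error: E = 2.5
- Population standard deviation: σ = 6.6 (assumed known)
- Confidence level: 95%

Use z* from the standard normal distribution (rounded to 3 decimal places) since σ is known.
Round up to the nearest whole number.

Using z* since population σ is known (z-interval formula).

For 95% confidence, z* = 1.96 (from standard normal table)

Sample size formula for z-interval: n = (z*σ/E)²

n = (1.96 × 6.6 / 2.5)²
  = (5.174400)²
  = 26.7744

Round up to the nearest whole number: n = 27

27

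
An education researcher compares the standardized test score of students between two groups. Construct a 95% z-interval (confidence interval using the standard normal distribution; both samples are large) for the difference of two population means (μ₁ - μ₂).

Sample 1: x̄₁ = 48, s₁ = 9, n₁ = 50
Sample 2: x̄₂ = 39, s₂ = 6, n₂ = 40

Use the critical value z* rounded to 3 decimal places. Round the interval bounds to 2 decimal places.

Both samples are large (n₁ = 50 ≥ 30, n₂ = 40 ≥ 30), so a z-interval for the difference of means applies.

Point estimate: x̄₁ - x̄₂ = 48 - 39 = 9

Standard error: SE = √(s₁²/n₁ + s₂²/n₂)
= √(9²/50 + 6²/40)
= √(1.620000 + 0.900000)
= 1.587451

For 95% confidence, z* = 1.96 (from standard normal table)
Margin of error: E = z* × SE = 1.96 × 1.587451 = 3.1114

Z-interval: (x̄₁ - x̄₂) ± E = 9 ± 3.1114 = (5.8886, 12.1114)

Rounded to 2 decimal places:

(5.89, 12.11)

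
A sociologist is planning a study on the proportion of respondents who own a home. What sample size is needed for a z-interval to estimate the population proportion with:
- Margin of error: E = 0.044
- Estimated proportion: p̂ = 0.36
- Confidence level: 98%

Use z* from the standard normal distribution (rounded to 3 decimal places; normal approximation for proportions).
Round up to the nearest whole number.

Using z* for proportion z-interval (normal approximation).

For 98% confidence, z* = 2.326 (from standard normal table)

Sample size formula for proportion z-interval: n = z*²p̂(1-p̂)/E²

n = 2.326² × 0.36 × 0.64 / 0.044²
  = 5.410276 × 0.2304 / 0.001936
  = 643.8676

Round up to the nearest whole number: n = 644

644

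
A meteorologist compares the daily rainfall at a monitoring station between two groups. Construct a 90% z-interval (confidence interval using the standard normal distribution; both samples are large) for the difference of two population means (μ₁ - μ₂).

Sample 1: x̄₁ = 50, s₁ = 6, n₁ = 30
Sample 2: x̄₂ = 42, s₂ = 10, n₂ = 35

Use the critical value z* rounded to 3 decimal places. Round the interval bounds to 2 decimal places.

Both samples are large (n₁ = 30 ≥ 30, n₂ = 35 ≥ 30), so a z-interval for the difference of means applies.

Point estimate: x̄₁ - x̄₂ = 50 - 42 = 8

Standard error: SE = √(s₁²/n₁ + s₂²/n₂)
= √(6²/30 + 10²/35)
= √(1.200000 + 2.857143)
= 2.014235

For 90% confidence, z* = 1.645 (from standard normal table)
Margin of error: E = z* × SE = 1.645 × 2.014235 = 3.3134

Z-interval: (x̄₁ - x̄₂) ± E = 8 ± 3.3134 = (4.6866, 11.3134)

Rounded to 2 decimal places:

(4.69, 11.31)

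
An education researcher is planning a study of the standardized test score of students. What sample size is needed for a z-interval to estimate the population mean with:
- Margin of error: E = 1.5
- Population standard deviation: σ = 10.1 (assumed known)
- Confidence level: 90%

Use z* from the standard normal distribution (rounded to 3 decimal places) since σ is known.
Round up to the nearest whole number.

Using z* since population σ is known (z-interval formula).

For 90% confidence, z* = 1.645 (from standard normal table)

Sample size formula for z-interval: n = (z*σ/E)²

n = (1.645 × 10.1 / 1.5)²
  = (11.076333)²
  = 122.6852

Round up to the nearest whole number: n = 123

123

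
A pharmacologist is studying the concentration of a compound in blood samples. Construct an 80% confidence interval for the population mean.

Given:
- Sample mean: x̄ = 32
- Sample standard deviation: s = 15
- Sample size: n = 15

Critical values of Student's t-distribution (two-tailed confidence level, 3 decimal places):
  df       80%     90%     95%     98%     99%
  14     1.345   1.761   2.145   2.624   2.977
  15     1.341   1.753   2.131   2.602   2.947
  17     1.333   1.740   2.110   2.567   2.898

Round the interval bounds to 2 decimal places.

The population standard deviation σ is unknown (only the sample standard deviation s is given), so use a t-interval with df = n - 1 = 15 - 1 = 14.

For 80% confidence with df = 14, t* = 1.345 (from t-table)

Standard error: SE = s/√n = 15/√15 = 3.872983

Margin of error: E = t* × SE = 1.345 × 3.872983 = 5.2092

T-interval: x̄ ± E = 32 ± 5.2092 = (26.7908, 37.2092)

Rounded to 2 decimal places:

(26.79, 37.21)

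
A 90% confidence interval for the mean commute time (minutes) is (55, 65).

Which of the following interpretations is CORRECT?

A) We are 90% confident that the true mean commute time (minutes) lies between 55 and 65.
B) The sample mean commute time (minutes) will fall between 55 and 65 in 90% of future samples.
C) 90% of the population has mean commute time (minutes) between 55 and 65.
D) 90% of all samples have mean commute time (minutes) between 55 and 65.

A confidence interval represents our confidence in the procedure, not a probability statement about the parameter.

Key concept: If we repeated this sampling process many times and computed a 90% CI each time, about 90% of those intervals would contain the true population parameter.

For this specific interval (55, 65):
- Midpoint (point estimate): 60
- Margin of error: 5

The correct interpretation is the one stating confidence that the true parameter lies in the interval — option A.

A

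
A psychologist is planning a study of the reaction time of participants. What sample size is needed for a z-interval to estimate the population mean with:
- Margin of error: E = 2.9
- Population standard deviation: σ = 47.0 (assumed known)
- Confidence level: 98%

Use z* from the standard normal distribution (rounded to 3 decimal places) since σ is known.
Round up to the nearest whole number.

Using z* since population σ is known (z-interval formula).

For 98% confidence, z* = 2.326 (from standard normal table)

Sample size formula for z-interval: n = (z*σ/E)²

n = (2.326 × 47.0 / 2.9)²
  = (37.697241)²
  = 1421.0820

Round up to the nearest whole number: n = 1422

1422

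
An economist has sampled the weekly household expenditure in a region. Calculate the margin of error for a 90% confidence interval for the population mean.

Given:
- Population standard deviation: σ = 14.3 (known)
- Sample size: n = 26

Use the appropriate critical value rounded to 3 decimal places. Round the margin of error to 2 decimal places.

The population standard deviation σ is known, so use the z-interval margin of error formula.

For 90% confidence, z* = 1.645 (from standard normal table)

Margin of error formula for z-interval: E = z* × σ/√n

E = 1.645 × 14.3/√26
  = 1.645 × 2.804461
  = 4.6133

Rounded to 2 decimal places:

4.61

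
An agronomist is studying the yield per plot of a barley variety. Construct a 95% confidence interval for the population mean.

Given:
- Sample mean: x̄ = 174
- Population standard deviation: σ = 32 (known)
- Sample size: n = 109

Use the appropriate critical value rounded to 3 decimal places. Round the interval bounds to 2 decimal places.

The population standard deviation σ is known, so use a z-interval (standard normal critical value).

For 95% confidence, z* = 1.96 (from standard normal table)

Standard error: SE = σ/√n = 32/√109 = 3.065044

Margin of error: E = z* × SE = 1.96 × 3.065044 = 6.0075

Z-interval: x̄ ± E = 174 ± 6.0075 = (167.9925, 180.0075)

Rounded to 2 decimal places:

(167.99, 180.01)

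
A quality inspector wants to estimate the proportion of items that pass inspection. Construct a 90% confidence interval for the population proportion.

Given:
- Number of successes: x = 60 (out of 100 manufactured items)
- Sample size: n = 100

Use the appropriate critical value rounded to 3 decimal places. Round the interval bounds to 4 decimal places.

Sample proportion: p̂ = 60/100 = 0.600000

Check conditions for normal approximation:
  np̂ = 60 ≥ 10 ✓
  n(1-p̂) = 40 ≥ 10 ✓

The sample is large enough, so use a z-interval (normal approximation) for the proportion.

For 90% confidence, z* = 1.645 (from standard normal table)

Standard error: SE = √(p̂(1-p̂)/n) = √(0.600000×0.400000/100) = 0.04898979

Margin of error: E = z* × SE = 1.645 × 0.04898979 = 0.080588

Z-interval: p̂ ± E = 0.600000 ± 0.080588 = (0.519412, 0.680588)

Rounded to 4 decimal places:

(0.5194, 0.6806)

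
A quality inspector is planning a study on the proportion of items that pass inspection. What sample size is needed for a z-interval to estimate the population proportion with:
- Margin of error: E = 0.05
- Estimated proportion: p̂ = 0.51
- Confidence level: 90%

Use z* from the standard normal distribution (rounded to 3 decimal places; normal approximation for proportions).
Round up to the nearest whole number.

Using z* for proportion z-interval (normal approximation).

For 90% confidence, z* = 1.645 (from standard normal table)

Sample size formula for proportion z-interval: n = z*²p̂(1-p̂)/E²

n = 1.645² × 0.51 × 0.49 / 0.05²
  = 2.706025 × 0.2499 / 0.0025
  = 270.4943

Round up to the nearest whole number: n = 271

271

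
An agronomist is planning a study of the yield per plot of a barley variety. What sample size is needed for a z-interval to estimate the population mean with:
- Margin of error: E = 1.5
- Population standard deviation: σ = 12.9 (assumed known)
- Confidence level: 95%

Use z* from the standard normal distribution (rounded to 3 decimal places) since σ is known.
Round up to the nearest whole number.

Using z* since population σ is known (z-interval formula).

For 95% confidence, z* = 1.96 (from standard normal table)

Sample size formula for z-interval: n = (z*σ/E)²

n = (1.96 × 12.9 / 1.5)²
  = (16.856000)²
  = 284.1247

Round up to the nearest whole number: n = 285

285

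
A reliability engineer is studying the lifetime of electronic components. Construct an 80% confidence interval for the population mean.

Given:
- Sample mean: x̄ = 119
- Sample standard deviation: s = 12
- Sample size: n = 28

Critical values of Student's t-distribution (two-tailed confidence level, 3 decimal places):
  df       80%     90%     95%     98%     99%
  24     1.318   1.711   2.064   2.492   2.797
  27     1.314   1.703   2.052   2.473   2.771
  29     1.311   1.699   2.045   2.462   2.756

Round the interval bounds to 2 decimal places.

The population standard deviation σ is unknown (only the sample standard deviation s is given), so use a t-interval with df = n - 1 = 28 - 1 = 27.

For 80% confidence with df = 27, t* = 1.314 (from t-table)

Standard error: SE = s/√n = 12/√28 = 2.267787

Margin of error: E = t* × SE = 1.314 × 2.267787 = 2.9799

T-interval: x̄ ± E = 119 ± 2.9799 = (116.0201, 121.9799)

Rounded to 2 decimal places:

(116.02, 121.98)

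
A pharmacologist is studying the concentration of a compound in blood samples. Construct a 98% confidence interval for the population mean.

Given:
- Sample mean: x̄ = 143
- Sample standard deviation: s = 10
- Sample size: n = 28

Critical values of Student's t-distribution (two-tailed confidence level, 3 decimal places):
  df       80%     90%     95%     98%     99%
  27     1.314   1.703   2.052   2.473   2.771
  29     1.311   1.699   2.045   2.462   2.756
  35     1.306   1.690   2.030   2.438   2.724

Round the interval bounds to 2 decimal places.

The population standard deviation σ is unknown (only the sample standard deviation s is given), so use a t-interval with df = n - 1 = 28 - 1 = 27.

For 98% confidence with df = 27, t* = 2.473 (from t-table)

Standard error: SE = s/√n = 10/√28 = 1.889822

Margin of error: E = t* × SE = 2.473 × 1.889822 = 4.6735

T-interval: x̄ ± E = 143 ± 4.6735 = (138.3265, 147.6735)

Rounded to 2 decimal places:

(138.33, 147.67)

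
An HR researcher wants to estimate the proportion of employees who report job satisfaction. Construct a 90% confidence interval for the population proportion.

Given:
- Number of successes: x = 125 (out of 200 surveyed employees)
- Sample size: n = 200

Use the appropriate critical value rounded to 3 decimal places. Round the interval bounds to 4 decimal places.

Sample proportion: p̂ = 125/200 = 0.625000

Check conditions for normal approximation:
  np̂ = 125 ≥ 10 ✓
  n(1-p̂) = 75 ≥ 10 ✓

The sample is large enough, so use a z-interval (normal approximation) for the proportion.

For 90% confidence, z* = 1.645 (from standard normal table)

Standard error: SE = √(p̂(1-p̂)/n) = √(0.625000×0.375000/200) = 0.03423266

Margin of error: E = z* × SE = 1.645 × 0.03423266 = 0.056313

Z-interval: p̂ ± E = 0.625000 ± 0.056313 = (0.568687, 0.681313)

Rounded to 4 decimal places:

(0.5687, 0.6813)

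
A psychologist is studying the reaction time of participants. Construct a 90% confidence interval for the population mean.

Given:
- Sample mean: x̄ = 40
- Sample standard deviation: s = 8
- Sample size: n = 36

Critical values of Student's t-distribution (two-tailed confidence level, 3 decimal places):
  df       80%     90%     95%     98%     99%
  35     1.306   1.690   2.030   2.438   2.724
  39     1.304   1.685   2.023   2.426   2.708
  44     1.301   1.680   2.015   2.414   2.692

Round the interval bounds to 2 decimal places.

The population standard deviation σ is unknown (only the sample standard deviation s is given), so use a t-interval with df = n - 1 = 36 - 1 = 35.

For 90% confidence with df = 35, t* = 1.690 (from t-table)

Standard error: SE = s/√n = 8/√36 = 1.333333

Margin of error: E = t* × SE = 1.690 × 1.333333 = 2.2533

T-interval: x̄ ± E = 40 ± 2.2533 = (37.7467, 42.2533)

Rounded to 2 decimal places:

(37.75, 42.25)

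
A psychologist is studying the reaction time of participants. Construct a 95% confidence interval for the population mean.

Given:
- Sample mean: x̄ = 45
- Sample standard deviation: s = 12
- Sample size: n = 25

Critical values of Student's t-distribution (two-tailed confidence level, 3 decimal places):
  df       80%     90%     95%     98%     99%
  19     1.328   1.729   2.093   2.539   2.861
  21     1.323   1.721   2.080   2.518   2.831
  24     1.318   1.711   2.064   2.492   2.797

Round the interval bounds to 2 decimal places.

The population standard deviation σ is unknown (only the sample standard deviation s is given), so use a t-interval with df = n - 1 = 25 - 1 = 24.

For 95% confidence with df = 24, t* = 2.064 (from t-table)

Standard error: SE = s/√n = 12/√25 = 2.400000

Margin of error: E = t* × SE = 2.064 × 2.400000 = 4.9536

T-interval: x̄ ± E = 45 ± 4.9536 = (40.0464, 49.9536)

Rounded to 2 decimal places:

(40.05, 49.95)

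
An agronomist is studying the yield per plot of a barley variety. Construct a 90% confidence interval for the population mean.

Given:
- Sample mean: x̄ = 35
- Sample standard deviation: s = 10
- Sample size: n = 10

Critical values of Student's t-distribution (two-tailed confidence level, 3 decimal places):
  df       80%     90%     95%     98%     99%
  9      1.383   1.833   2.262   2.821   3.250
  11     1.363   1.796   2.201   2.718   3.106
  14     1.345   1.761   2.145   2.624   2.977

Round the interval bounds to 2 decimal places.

The population standard deviation σ is unknown (only the sample standard deviation s is given), so use a t-interval with df = n - 1 = 10 - 1 = 9.

For 90% confidence with df = 9, t* = 1.833 (from t-table)

Standard error: SE = s/√n = 10/√10 = 3.162278

Margin of error: E = t* × SE = 1.833 × 3.162278 = 5.7965

T-interval: x̄ ± E = 35 ± 5.7965 = (29.2035, 40.7965)

Rounded to 2 decimal places:

(29.20, 40.80)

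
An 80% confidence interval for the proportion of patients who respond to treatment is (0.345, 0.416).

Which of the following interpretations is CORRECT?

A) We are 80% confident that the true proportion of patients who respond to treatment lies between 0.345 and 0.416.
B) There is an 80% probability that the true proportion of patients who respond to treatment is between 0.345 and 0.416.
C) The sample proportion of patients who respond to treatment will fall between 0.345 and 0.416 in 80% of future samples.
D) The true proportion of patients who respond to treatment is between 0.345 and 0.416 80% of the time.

A confidence interval represents our confidence in the procedure, not a probability statement about the parameter.

Key concept: If we repeated this sampling process many times and computed an 80% CI each time, about 80% of those intervals would contain the true population parameter.

For this specific interval (0.345, 0.416):
- Midpoint (point estimate): 0.3805
- Margin of error: 0.0355

The correct interpretation is the one stating confidence that the true parameter lies in the interval — option A.

A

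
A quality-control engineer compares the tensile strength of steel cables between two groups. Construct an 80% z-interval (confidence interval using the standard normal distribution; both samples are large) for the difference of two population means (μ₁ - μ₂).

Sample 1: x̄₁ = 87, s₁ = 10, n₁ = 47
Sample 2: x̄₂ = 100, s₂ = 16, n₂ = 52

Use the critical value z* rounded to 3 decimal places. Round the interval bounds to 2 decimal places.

Both samples are large (n₁ = 47 ≥ 30, n₂ = 52 ≥ 30), so a z-interval for the difference of means applies.

Point estimate: x̄₁ - x̄₂ = 87 - 100 = -13

Standard error: SE = √(s₁²/n₁ + s₂²/n₂)
= √(10²/47 + 16²/52)
= √(2.127660 + 4.923077)
= 2.655322

For 80% confidence, z* = 1.282 (from standard normal table)
Margin of error: E = z* × SE = 1.282 × 2.655322 = 3.4041

Z-interval: (x̄₁ - x̄₂) ± E = -13 ± 3.4041 = (-16.4041, -9.5959)

Rounded to 2 decimal places:

(-16.40, -9.60)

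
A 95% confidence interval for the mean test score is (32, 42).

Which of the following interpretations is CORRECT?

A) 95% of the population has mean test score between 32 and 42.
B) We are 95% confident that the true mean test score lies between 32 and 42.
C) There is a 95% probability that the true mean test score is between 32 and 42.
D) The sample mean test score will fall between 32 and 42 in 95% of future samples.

A confidence interval represents our confidence in the procedure, not a probability statement about the parameter.

Key concept: If we repeated this sampling process many times and computed a 95% CI each time, about 95% of those intervals would contain the true population parameter.

For this specific interval (32, 42):
- Midpoint (point estimate): 37
- Margin of error: 5

The correct interpretation is the one stating confidence that the true parameter lies in the interval — option B.

B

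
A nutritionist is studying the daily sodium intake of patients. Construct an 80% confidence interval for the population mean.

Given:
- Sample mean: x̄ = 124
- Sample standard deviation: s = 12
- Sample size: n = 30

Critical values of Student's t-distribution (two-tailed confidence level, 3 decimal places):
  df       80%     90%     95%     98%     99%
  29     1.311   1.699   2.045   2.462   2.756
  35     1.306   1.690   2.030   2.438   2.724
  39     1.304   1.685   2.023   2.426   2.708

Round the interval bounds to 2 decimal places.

The population standard deviation σ is unknown (only the sample standard deviation s is given), so use a t-interval with df = n - 1 = 30 - 1 = 29.

For 80% confidence with df = 29, t* = 1.311 (from t-table)

Standard error: SE = s/√n = 12/√30 = 2.190890

Margin of error: E = t* × SE = 1.311 × 2.190890 = 2.8723

T-interval: x̄ ± E = 124 ± 2.8723 = (121.1277, 126.8723)

Rounded to 2 decimal places:

(121.13, 126.87)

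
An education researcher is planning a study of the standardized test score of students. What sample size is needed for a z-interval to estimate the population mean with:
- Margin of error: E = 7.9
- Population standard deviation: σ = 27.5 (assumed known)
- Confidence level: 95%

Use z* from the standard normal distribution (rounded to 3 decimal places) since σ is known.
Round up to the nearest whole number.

Using z* since population σ is known (z-interval formula).

For 95% confidence, z* = 1.96 (from standard normal table)

Sample size formula for z-interval: n = (z*σ/E)²

n = (1.96 × 27.5 / 7.9)²
  = (6.822785)²
  = 46.5504

Round up to the nearest whole number: n = 47

47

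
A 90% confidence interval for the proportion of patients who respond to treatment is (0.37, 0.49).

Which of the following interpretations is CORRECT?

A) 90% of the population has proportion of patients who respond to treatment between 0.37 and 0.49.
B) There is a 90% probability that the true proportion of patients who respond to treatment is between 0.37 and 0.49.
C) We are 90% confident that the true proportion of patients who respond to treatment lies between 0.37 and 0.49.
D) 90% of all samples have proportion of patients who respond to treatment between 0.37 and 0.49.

A confidence interval represents our confidence in the procedure, not a probability statement about the parameter.

Key concept: If we repeated this sampling process many times and computed a 90% CI each time, about 90% of those intervals would contain the true population parameter.

For this specific interval (0.37, 0.49):
- Midpoint (point estimate): 0.43
- Margin of error: 0.06

The correct interpretation is the one stating confidence that the true parameter lies in the interval — option C.

C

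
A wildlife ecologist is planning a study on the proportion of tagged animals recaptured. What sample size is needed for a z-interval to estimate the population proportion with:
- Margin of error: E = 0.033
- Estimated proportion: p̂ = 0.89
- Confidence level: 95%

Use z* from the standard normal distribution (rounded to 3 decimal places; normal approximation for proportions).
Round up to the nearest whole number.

Using z* for proportion z-interval (normal approximation).

For 95% confidence, z* = 1.96 (from standard normal table)

Sample size formula for proportion z-interval: n = z*²p̂(1-p̂)/E²

n = 1.96² × 0.89 × 0.11 / 0.033²
  = 3.8416 × 0.0979 / 0.001089
  = 345.3560

Round up to the nearest whole number: n = 346

346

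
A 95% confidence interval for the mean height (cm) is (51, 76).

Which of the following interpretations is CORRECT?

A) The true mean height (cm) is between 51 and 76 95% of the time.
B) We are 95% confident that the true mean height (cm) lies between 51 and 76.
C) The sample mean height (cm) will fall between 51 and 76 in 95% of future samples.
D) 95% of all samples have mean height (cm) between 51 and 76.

A confidence interval represents our confidence in the procedure, not a probability statement about the parameter.

Key concept: If we repeated this sampling process many times and computed a 95% CI each time, about 95% of those intervals would contain the true population parameter.

For this specific interval (51, 76):
- Midpoint (point estimate): 63.5
- Margin of error: 12.5

The correct interpretation is the one stating confidence that the true parameter lies in the interval — option B.

B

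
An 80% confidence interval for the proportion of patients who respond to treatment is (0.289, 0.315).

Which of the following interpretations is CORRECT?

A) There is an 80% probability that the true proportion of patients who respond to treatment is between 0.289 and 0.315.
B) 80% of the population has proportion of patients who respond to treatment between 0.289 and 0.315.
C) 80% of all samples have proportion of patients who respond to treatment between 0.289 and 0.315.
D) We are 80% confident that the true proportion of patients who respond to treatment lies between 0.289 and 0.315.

A confidence interval represents our confidence in the procedure, not a probability statement about the parameter.

Key concept: If we repeated this sampling process many times and computed an 80% CI each time, about 80% of those intervals would contain the true population parameter.

For this specific interval (0.289, 0.315):
- Midpoint (point estimate): 0.302
- Margin of error: 0.013

The correct interpretation is the one stating confidence that the true parameter lies in the interval — option D.

D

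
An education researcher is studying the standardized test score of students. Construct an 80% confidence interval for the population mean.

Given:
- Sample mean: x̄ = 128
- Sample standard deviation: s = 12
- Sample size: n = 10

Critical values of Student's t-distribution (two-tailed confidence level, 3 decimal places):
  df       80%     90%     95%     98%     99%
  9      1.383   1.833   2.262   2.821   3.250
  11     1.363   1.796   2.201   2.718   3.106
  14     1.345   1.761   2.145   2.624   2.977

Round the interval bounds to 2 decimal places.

The population standard deviation σ is unknown (only the sample standard deviation s is given), so use a t-interval with df = n - 1 = 10 - 1 = 9.

For 80% confidence with df = 9, t* = 1.383 (from t-table)

Standard error: SE = s/√n = 12/√10 = 3.794733

Margin of error: E = t* × SE = 1.383 × 3.794733 = 5.2481

T-interval: x̄ ± E = 128 ± 5.2481 = (122.7519, 133.2481)

Rounded to 2 decimal places:

(122.75, 133.25)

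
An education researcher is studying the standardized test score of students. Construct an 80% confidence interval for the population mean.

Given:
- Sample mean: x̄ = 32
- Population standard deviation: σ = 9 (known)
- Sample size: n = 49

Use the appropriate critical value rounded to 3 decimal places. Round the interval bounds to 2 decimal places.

The population standard deviation σ is known, so use a z-interval (standard normal critical value).

For 80% confidence, z* = 1.282 (from standard normal table)

Standard error: SE = σ/√n = 9/√49 = 1.285714

Margin of error: E = z* × SE = 1.282 × 1.285714 = 1.6483

Z-interval: x̄ ± E = 32 ± 1.6483 = (30.3517, 33.6483)

Rounded to 2 decimal places:

(30.35, 33.65)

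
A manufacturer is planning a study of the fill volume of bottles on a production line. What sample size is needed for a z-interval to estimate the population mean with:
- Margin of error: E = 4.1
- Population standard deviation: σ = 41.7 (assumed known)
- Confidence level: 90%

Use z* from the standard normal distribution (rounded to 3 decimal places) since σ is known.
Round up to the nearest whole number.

Using z* since population σ is known (z-interval formula).

For 90% confidence, z* = 1.645 (from standard normal table)

Sample size formula for z-interval: n = (z*σ/E)²

n = (1.645 × 41.7 / 4.1)²
  = (16.730854)²
  = 279.9215

Round up to the nearest whole number: n = 280

280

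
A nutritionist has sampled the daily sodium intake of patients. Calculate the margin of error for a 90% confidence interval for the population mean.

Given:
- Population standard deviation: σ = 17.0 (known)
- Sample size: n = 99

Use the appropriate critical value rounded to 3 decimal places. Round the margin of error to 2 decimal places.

The population standard deviation σ is known, so use the z-interval margin of error formula.

For 90% confidence, z* = 1.645 (from standard normal table)

Margin of error formula for z-interval: E = z* × σ/√n

E = 1.645 × 17.0/√99
  = 1.645 × 1.708564
  = 2.8106

Rounded to 2 decimal places:

2.81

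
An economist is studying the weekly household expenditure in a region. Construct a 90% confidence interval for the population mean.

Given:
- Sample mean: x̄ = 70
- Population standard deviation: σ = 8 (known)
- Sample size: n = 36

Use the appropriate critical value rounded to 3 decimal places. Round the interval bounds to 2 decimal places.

The population standard deviation σ is known, so use a z-interval (standard normal critical value).

For 90% confidence, z* = 1.645 (from standard normal table)

Standard error: SE = σ/√n = 8/√36 = 1.333333

Margin of error: E = z* × SE = 1.645 × 1.333333 = 2.1933

Z-interval: x̄ ± E = 70 ± 2.1933 = (67.8067, 72.1933)

Rounded to 2 decimal places:

(67.81, 72.19)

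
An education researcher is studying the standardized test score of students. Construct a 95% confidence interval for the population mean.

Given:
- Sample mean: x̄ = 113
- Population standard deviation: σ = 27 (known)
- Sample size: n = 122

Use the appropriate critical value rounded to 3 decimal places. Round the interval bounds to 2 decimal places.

The population standard deviation σ is known, so use a z-interval (standard normal critical value).

For 95% confidence, z* = 1.96 (from standard normal table)

Standard error: SE = σ/√n = 27/√122 = 2.444465

Margin of error: E = z* × SE = 1.96 × 2.444465 = 4.7912

Z-interval: x̄ ± E = 113 ± 4.7912 = (108.2088, 117.7912)

Rounded to 2 decimal places:

(108.21, 117.79)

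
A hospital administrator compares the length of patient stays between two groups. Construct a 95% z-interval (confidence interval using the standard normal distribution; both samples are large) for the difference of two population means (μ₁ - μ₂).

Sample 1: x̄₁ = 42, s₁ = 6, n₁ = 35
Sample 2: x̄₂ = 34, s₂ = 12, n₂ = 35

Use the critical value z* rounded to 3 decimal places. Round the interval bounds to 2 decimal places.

Both samples are large (n₁ = 35 ≥ 30, n₂ = 35 ≥ 30), so a z-interval for the difference of means applies.

Point estimate: x̄₁ - x̄₂ = 42 - 34 = 8

Standard error: SE = √(s₁²/n₁ + s₂²/n₂)
= √(6²/35 + 12²/35)
= √(1.028571 + 4.114286)
= 2.267787

For 95% confidence, z* = 1.96 (from standard normal table)
Margin of error: E = z* × SE = 1.96 × 2.267787 = 4.4449

Z-interval: (x̄₁ - x̄₂) ± E = 8 ± 4.4449 = (3.5551, 12.4449)

Rounded to 2 decimal places:

(3.56, 12.44)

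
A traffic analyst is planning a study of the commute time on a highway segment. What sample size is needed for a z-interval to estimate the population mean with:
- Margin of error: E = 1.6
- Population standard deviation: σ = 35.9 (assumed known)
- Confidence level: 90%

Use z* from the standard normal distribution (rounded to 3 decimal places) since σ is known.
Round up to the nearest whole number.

Using z* since population σ is known (z-interval formula).

For 90% confidence, z* = 1.645 (from standard normal table)

Sample size formula for z-interval: n = (z*σ/E)²

n = (1.645 × 35.9 / 1.6)²
  = (36.909687)²
  = 1362.3250

Round up to the nearest whole number: n = 1363

1363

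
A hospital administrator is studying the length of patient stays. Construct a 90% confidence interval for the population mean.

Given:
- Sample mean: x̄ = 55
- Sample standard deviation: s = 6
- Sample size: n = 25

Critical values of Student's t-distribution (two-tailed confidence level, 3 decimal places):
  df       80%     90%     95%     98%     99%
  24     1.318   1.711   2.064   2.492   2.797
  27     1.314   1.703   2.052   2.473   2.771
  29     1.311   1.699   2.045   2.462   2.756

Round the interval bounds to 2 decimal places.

The population standard deviation σ is unknown (only the sample standard deviation s is given), so use a t-interval with df = n - 1 = 25 - 1 = 24.

For 90% confidence with df = 24, t* = 1.711 (from t-table)

Standard error: SE = s/√n = 6/√25 = 1.200000

Margin of error: E = t* × SE = 1.711 × 1.200000 = 2.0532

T-interval: x̄ ± E = 55 ± 2.0532 = (52.9468, 57.0532)

Rounded to 2 decimal places:

(52.95, 57.05)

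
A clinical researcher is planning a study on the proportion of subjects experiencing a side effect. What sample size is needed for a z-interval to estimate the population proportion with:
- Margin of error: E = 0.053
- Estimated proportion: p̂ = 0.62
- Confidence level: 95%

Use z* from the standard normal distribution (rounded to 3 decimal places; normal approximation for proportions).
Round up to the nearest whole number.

Using z* for proportion z-interval (normal approximation).

For 95% confidence, z* = 1.96 (from standard normal table)

Sample size formula for proportion z-interval: n = z*²p̂(1-p̂)/E²

n = 1.96² × 0.62 × 0.38 / 0.053²
  = 3.8416 × 0.2356 / 0.002809
  = 322.2075

Round up to the nearest whole number: n = 323

323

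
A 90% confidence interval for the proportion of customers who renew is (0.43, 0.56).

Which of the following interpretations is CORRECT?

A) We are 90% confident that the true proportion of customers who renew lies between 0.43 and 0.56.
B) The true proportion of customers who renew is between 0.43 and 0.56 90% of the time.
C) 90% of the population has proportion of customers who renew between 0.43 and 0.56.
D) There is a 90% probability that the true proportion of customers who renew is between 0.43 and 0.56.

A confidence interval represents our confidence in the procedure, not a probability statement about the parameter.

Key concept: If we repeated this sampling process many times and computed a 90% CI each time, about 90% of those intervals would contain the true population parameter.

For this specific interval (0.43, 0.56):
- Midpoint (point estimate): 0.495
- Margin of error: 0.065

The correct interpretation is the one stating confidence that the true parameter lies in the interval — option A.

A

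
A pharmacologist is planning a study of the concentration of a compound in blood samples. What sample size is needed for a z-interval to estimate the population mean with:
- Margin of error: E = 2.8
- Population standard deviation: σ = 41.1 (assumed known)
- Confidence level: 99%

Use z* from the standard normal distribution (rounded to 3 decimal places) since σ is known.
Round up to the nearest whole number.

Using z* since population σ is known (z-interval formula).

For 99% confidence, z* = 2.576 (from standard normal table)

Sample size formula for z-interval: n = (z*σ/E)²

n = (2.576 × 41.1 / 2.8)²
  = (37.812000)²
  = 1429.7473

Round up to the nearest whole number: n = 1430

1430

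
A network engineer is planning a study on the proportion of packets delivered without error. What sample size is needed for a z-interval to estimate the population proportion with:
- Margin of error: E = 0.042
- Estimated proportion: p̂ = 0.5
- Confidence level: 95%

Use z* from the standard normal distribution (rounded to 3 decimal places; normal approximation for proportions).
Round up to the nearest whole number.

Using z* for proportion z-interval (normal approximation).

For 95% confidence, z* = 1.96 (from standard normal table)

Sample size formula for proportion z-interval: n = z*²p̂(1-p̂)/E²

n = 1.96² × 0.5 × 0.5 / 0.042²
  = 3.8416 × 0.25 / 0.001764
  = 544.4444

Round up to the nearest whole number: n = 545

545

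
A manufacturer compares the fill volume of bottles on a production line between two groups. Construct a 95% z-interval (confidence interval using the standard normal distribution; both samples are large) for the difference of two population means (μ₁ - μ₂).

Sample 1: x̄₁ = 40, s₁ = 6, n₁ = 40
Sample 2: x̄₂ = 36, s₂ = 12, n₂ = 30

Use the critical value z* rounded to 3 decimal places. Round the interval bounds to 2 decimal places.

Both samples are large (n₁ = 40 ≥ 30, n₂ = 30 ≥ 30), so a z-interval for the difference of means applies.

Point estimate: x̄₁ - x̄₂ = 40 - 36 = 4

Standard error: SE = √(s₁²/n₁ + s₂²/n₂)
= √(6²/40 + 12²/30)
= √(0.900000 + 4.800000)
= 2.387467

For 95% confidence, z* = 1.96 (from standard normal table)
Margin of error: E = z* × SE = 1.96 × 2.387467 = 4.6794

Z-interval: (x̄₁ - x̄₂) ± E = 4 ± 4.6794 = (-0.6794, 8.6794)

Rounded to 2 decimal places:

(-0.68, 8.68)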